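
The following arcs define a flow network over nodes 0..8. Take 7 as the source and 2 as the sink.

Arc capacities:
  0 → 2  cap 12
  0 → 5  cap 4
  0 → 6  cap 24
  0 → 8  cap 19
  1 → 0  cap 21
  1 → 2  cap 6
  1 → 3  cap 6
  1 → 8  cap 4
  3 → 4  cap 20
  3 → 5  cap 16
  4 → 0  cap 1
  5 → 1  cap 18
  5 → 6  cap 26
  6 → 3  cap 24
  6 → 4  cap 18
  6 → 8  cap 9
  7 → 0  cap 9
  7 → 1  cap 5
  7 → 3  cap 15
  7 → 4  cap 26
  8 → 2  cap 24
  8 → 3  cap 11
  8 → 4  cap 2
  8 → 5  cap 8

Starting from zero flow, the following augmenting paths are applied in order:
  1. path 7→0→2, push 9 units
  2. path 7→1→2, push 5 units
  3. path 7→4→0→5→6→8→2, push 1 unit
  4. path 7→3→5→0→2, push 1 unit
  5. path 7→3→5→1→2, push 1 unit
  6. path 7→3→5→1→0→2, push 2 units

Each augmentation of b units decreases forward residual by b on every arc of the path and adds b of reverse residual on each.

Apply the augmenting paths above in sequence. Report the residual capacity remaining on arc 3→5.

Residual capacity of (3,5): 12

after path 1 (7→0→2, push 9): res(3,5)=16
after path 2 (7→1→2, push 5): res(3,5)=16
after path 3 (7→4→0→5→6→8→2, push 1): res(3,5)=16
after path 4 (7→3→5→0→2, push 1): res(3,5)=15
after path 5 (7→3→5→1→2, push 1): res(3,5)=14
after path 6 (7→3→5→1→0→2, push 2): res(3,5)=12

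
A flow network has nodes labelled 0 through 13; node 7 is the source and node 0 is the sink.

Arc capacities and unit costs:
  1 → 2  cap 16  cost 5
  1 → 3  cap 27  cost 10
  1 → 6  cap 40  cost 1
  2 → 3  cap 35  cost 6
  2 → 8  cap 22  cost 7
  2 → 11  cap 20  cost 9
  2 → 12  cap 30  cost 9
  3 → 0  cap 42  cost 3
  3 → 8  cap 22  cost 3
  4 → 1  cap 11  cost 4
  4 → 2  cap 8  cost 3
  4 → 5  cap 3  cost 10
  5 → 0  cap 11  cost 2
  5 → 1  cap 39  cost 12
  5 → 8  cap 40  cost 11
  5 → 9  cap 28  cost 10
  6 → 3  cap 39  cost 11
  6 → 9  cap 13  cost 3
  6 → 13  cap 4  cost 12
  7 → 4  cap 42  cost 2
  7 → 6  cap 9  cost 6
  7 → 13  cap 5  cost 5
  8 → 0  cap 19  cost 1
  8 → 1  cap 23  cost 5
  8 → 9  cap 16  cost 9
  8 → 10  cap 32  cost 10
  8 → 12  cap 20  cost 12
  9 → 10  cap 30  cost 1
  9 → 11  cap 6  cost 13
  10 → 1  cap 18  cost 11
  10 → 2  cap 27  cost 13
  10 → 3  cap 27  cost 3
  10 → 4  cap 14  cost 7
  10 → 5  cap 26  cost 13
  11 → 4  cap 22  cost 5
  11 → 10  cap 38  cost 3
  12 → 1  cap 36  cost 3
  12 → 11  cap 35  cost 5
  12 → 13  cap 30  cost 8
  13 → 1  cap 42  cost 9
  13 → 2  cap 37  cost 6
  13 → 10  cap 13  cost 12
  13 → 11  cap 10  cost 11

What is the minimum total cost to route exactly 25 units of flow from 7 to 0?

Minimum cost for 25 units: 377

shortest-cost path #1: 7→4→2→8→0 push 8 @ unit cost 13 (adds 104)
shortest-cost path #2: 7→4→5→0 push 3 @ unit cost 14 (adds 42)
shortest-cost path #3: 7→6→9→10→3→0 push 9 @ unit cost 16 (adds 144)
shortest-cost path #4: 7→4→1→6→9→10→3→0 push 4 @ unit cost 17 (adds 68)
shortest-cost path #5: 7→13→2→8→0 push 1 @ unit cost 19 (adds 19)
total cost = 377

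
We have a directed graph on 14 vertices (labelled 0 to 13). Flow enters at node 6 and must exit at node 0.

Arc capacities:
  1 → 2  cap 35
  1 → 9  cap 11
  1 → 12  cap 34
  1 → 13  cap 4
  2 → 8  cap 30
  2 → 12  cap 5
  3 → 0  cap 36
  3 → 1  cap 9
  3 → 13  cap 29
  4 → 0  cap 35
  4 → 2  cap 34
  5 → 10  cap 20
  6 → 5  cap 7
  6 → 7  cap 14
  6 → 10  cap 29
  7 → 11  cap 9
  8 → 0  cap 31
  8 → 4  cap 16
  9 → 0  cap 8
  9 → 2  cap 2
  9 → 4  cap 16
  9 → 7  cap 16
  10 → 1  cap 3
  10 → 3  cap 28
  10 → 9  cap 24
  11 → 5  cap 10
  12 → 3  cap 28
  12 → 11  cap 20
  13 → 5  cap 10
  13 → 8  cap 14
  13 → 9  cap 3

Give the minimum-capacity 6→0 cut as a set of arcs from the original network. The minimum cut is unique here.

Min-cut arcs: {(6,5), (6,10), (7,11)} (total capacity 45)

augment #1: 6→10→3→0 push 28
augment #2: 6→10→9→0 push 1
augment #3: 6→5→10→9→0 push 7
augment #4: 6→7→11→5→10→9→4→0 push 9
max flow = 45; residual-reachable set from 6 gives S-side
cut edges (S→T): {(6,5), (6,10), (7,11)} total cap 45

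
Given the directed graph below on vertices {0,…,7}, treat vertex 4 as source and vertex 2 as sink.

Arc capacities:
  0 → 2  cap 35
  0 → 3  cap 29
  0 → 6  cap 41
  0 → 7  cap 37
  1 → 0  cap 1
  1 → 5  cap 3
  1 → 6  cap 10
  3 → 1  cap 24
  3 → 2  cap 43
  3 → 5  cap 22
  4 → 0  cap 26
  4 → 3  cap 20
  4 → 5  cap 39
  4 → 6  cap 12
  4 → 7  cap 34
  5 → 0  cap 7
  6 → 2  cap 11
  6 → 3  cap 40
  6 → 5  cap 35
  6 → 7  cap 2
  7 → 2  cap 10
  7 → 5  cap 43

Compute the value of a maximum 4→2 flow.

augment #1: 4→0→2 bottleneck 26, total now 26
augment #2: 4→3→2 bottleneck 20, total now 46
augment #3: 4→6→2 bottleneck 11, total now 57
augment #4: 4→7→2 bottleneck 10, total now 67
augment #5: 4→5→0→2 bottleneck 7, total now 74
augment #6: 4→6→3→2 bottleneck 1, total now 75

Maximum flow value: 75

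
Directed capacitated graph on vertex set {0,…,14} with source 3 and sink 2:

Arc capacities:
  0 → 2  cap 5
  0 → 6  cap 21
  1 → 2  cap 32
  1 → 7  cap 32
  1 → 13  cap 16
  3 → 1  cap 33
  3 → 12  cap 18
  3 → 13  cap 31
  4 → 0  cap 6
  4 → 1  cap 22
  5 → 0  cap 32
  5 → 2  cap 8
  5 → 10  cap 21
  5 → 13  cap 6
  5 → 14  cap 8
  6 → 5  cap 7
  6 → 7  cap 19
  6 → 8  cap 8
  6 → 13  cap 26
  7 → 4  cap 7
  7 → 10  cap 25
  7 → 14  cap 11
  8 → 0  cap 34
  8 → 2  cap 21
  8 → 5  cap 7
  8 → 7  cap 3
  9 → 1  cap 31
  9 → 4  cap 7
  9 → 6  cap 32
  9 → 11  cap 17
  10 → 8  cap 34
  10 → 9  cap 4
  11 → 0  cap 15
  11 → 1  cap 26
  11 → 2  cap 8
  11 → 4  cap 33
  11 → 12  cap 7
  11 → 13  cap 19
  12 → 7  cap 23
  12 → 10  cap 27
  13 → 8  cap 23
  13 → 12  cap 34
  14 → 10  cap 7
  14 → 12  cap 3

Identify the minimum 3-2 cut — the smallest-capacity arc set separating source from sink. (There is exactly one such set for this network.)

augment #1: 3→1→2 push 32
augment #2: 3→13→8→2 push 21
augment #3: 3→13→8→0→2 push 2
augment #4: 3→1→7→4→0→2 push 1
augment #5: 3→12→7→4→0→2 push 2
augment #6: 3→12→10→8→5→2 push 7
augment #7: 3→12→10→9→11→2 push 4
augment #8: 3→12→7→4→0→6→5→2 push 1
max flow = 70; residual-reachable set from 3 gives S-side
cut edges (S→T): {(0,2), (1,2), (5,2), (8,2), (10,9)} total cap 70

Min-cut arcs: {(0,2), (1,2), (5,2), (8,2), (10,9)} (total capacity 70)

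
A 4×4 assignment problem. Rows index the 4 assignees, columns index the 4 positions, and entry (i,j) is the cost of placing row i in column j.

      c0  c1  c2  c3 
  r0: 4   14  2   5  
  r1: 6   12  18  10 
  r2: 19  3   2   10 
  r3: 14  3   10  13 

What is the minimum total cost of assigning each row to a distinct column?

Minimum assignment cost: 16

optimal assignment: row0→col3 (cost 5), row1→col0 (cost 6), row2→col2 (cost 2), row3→col1 (cost 3)
total = 5 + 6 + 2 + 3 = 16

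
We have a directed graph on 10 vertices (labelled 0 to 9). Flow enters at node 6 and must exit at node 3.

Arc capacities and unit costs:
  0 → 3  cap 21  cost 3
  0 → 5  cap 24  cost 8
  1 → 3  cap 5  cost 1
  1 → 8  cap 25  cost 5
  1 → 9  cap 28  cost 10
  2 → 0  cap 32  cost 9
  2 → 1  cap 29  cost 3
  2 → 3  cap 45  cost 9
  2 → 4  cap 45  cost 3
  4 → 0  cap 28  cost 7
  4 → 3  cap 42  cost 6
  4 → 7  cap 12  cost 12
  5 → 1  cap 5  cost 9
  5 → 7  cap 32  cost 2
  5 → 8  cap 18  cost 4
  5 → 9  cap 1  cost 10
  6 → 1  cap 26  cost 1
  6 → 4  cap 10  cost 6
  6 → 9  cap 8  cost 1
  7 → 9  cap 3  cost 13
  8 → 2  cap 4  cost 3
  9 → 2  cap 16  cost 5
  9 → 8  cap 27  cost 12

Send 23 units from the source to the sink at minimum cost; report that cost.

shortest-cost path #1: 6→1→3 push 5 @ unit cost 2 (adds 10)
shortest-cost path #2: 6→4→3 push 10 @ unit cost 12 (adds 120)
shortest-cost path #3: 6→9→2→3 push 8 @ unit cost 15 (adds 120)
total cost = 250

Minimum cost for 23 units: 250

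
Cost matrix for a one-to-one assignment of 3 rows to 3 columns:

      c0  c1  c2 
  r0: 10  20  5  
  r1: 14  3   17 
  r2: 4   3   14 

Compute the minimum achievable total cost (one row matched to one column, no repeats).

Minimum assignment cost: 12

optimal assignment: row0→col2 (cost 5), row1→col1 (cost 3), row2→col0 (cost 4)
total = 5 + 3 + 4 = 12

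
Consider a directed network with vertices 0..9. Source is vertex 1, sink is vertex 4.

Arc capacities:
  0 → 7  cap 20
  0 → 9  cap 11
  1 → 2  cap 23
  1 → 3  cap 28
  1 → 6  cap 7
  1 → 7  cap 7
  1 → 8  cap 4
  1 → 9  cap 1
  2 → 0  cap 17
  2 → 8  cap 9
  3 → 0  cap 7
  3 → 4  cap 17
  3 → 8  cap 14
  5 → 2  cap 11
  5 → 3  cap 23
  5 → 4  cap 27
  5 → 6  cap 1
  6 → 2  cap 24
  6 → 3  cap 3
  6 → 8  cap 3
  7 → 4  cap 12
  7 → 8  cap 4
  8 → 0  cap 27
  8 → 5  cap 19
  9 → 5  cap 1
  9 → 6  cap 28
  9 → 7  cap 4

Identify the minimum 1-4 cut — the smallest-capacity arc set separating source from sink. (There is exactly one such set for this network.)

augment #1: 1→3→4 push 17
augment #2: 1→7→4 push 7
augment #3: 1→8→5→4 push 4
augment #4: 1→9→5→4 push 1
augment #5: 1→2→0→7→4 push 5
augment #6: 1→2→8→5→4 push 9
augment #7: 1→3→8→5→4 push 6
max flow = 49; residual-reachable set from 1 gives S-side
cut edges (S→T): {(3,4), (7,4), (8,5), (9,5)} total cap 49

Min-cut arcs: {(3,4), (7,4), (8,5), (9,5)} (total capacity 49)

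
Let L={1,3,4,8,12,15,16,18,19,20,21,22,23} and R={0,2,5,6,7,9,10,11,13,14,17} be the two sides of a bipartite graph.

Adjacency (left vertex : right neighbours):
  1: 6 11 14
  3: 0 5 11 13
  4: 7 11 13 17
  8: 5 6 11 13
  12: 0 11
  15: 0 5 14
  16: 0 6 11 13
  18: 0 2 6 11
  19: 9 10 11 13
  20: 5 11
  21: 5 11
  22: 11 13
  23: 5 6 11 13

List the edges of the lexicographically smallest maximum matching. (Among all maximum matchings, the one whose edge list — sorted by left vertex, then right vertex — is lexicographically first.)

|M| = 9 (so the lex-smallest maximum matching has 9 edges)
process left vertices in ascending order; for each, take the smallest-labelled available neighbour that still permits 9 edges overall, or leave it unmatched if none does
lex-smallest matching: {1-6, 3-0, 4-7, 8-5, 12-11, 15-14, 16-13, 18-2, 19-9}

Lex-smallest maximum matching: {(1,6), (3,0), (4,7), (8,5), (12,11), (15,14), (16,13), (18,2), (19,9)}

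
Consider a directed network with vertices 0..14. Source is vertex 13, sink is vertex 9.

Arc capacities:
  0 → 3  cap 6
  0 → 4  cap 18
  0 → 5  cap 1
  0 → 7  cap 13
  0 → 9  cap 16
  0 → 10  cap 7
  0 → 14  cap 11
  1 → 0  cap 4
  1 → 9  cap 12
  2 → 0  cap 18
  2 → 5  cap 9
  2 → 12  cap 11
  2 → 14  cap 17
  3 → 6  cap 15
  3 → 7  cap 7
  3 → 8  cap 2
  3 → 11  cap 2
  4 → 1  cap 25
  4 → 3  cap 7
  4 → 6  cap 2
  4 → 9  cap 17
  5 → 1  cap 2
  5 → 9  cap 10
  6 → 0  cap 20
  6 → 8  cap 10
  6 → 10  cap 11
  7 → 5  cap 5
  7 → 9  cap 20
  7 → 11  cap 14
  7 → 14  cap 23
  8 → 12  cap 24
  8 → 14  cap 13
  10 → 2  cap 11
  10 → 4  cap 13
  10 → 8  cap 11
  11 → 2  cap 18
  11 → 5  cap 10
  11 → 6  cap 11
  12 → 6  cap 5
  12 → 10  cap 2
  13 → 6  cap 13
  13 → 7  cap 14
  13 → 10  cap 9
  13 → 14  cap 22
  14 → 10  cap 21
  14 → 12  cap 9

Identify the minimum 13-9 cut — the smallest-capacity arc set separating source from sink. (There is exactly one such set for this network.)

Min-cut arcs: {(10,2), (10,4), (12,6), (13,6), (13,7)} (total capacity 56)

augment #1: 13→7→9 push 14
augment #2: 13→6→0→9 push 13
augment #3: 13→10→4→9 push 9
augment #4: 13→14→10→4→9 push 4
augment #5: 13→14→10→2→0→9 push 3
augment #6: 13→14→10→2→5→9 push 8
augment #7: 13→14→12→6→0→4→9 push 4
augment #8: 13→14→12→6→0→5→9 push 1
max flow = 56; residual-reachable set from 13 gives S-side
cut edges (S→T): {(10,2), (10,4), (12,6), (13,6), (13,7)} total cap 56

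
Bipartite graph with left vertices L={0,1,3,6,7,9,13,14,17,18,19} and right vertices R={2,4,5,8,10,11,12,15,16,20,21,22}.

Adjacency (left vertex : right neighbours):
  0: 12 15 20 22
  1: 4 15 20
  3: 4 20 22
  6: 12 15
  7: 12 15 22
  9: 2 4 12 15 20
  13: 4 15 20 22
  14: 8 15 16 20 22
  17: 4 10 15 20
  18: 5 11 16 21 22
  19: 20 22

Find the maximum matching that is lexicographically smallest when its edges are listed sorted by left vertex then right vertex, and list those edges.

|M| = 9 (so the lex-smallest maximum matching has 9 edges)
process left vertices in ascending order; for each, take the smallest-labelled available neighbour that still permits 9 edges overall, or leave it unmatched if none does
lex-smallest matching: {0-12, 1-4, 3-20, 6-15, 7-22, 9-2, 14-8, 17-10, 18-5}

Lex-smallest maximum matching: {(0,12), (1,4), (3,20), (6,15), (7,22), (9,2), (14,8), (17,10), (18,5)}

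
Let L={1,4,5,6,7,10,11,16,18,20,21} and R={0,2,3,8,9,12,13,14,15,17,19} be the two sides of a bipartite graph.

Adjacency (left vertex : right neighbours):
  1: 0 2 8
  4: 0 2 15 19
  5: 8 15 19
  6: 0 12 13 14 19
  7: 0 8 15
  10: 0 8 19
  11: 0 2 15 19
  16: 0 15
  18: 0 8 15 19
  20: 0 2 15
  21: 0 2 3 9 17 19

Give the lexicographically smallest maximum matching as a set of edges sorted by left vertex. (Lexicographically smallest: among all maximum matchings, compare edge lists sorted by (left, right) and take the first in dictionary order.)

Lex-smallest maximum matching: {(1,0), (4,2), (5,8), (6,12), (7,15), (10,19), (21,3)}

|M| = 7 (so the lex-smallest maximum matching has 7 edges)
process left vertices in ascending order; for each, take the smallest-labelled available neighbour that still permits 7 edges overall, or leave it unmatched if none does
lex-smallest matching: {1-0, 4-2, 5-8, 6-12, 7-15, 10-19, 21-3}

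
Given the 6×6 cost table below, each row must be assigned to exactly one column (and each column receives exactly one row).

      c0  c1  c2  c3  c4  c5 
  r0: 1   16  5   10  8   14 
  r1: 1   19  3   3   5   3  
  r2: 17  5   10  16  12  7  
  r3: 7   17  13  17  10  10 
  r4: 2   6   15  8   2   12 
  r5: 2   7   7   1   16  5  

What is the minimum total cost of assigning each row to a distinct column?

Minimum assignment cost: 22

optimal assignment: row0→col0 (cost 1), row1→col2 (cost 3), row2→col1 (cost 5), row3→col5 (cost 10), row4→col4 (cost 2), row5→col3 (cost 1)
total = 1 + 3 + 5 + 10 + 2 + 1 = 22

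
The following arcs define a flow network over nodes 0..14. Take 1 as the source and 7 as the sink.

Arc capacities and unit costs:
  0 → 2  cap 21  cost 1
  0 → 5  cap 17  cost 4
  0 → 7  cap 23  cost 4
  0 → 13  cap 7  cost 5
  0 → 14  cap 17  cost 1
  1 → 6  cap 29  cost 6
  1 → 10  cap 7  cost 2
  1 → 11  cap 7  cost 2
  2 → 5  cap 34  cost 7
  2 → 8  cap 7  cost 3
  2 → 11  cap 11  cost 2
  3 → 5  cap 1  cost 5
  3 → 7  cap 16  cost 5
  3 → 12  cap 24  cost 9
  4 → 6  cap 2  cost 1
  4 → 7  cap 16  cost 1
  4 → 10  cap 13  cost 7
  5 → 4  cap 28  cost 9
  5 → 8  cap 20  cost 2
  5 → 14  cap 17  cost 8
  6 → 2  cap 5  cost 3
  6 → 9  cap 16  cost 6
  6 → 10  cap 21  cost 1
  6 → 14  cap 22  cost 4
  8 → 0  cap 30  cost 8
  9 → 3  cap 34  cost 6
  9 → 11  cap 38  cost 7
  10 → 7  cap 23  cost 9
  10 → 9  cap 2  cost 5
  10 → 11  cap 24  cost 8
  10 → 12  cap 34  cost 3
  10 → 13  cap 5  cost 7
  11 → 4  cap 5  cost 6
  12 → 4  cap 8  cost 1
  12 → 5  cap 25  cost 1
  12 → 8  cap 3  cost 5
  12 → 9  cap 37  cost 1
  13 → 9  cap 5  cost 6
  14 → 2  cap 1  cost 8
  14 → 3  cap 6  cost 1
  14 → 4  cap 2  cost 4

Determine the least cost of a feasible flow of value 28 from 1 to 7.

Minimum cost for 28 units: 344

shortest-cost path #1: 1→10→12→4→7 push 7 @ unit cost 7 (adds 49)
shortest-cost path #2: 1→11→4→7 push 5 @ unit cost 9 (adds 45)
shortest-cost path #3: 1→6→10→12→4→7 push 1 @ unit cost 12 (adds 12)
shortest-cost path #4: 1→6→14→4→7 push 2 @ unit cost 15 (adds 30)
shortest-cost path #5: 1→6→10→7 push 13 @ unit cost 16 (adds 208)
total cost = 344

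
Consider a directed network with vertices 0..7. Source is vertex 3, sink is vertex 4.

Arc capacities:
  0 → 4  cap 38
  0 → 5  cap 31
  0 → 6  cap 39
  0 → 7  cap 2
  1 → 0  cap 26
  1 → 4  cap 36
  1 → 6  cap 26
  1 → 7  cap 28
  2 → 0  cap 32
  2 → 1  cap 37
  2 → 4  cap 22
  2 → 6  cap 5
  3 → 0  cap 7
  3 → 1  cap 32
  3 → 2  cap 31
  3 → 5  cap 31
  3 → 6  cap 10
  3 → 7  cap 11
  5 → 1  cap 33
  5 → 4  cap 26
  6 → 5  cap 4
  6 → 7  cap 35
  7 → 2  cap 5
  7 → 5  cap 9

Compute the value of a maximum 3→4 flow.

Maximum flow value: 119

augment #1: 3→0→4 bottleneck 7, total now 7
augment #2: 3→1→4 bottleneck 32, total now 39
augment #3: 3→2→4 bottleneck 22, total now 61
augment #4: 3→5→4 bottleneck 26, total now 87
augment #5: 3→2→0→4 bottleneck 9, total now 96
augment #6: 3→5→1→4 bottleneck 4, total now 100
augment #7: 3→5→1→0→4 bottleneck 1, total now 101
augment #8: 3→7→2→0→4 bottleneck 5, total now 106
augment #9: 3→6→5→1→0→4 bottleneck 4, total now 110
augment #10: 3→7→5→1→0→4 bottleneck 6, total now 116
augment #11: 3→6→7→5→1→0→4 bottleneck 3, total now 119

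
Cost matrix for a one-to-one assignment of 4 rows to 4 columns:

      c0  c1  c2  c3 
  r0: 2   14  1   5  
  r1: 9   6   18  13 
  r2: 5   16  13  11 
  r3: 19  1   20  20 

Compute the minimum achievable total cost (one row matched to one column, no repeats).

optimal assignment: row0→col2 (cost 1), row1→col3 (cost 13), row2→col0 (cost 5), row3→col1 (cost 1)
total = 1 + 13 + 5 + 1 = 20

Minimum assignment cost: 20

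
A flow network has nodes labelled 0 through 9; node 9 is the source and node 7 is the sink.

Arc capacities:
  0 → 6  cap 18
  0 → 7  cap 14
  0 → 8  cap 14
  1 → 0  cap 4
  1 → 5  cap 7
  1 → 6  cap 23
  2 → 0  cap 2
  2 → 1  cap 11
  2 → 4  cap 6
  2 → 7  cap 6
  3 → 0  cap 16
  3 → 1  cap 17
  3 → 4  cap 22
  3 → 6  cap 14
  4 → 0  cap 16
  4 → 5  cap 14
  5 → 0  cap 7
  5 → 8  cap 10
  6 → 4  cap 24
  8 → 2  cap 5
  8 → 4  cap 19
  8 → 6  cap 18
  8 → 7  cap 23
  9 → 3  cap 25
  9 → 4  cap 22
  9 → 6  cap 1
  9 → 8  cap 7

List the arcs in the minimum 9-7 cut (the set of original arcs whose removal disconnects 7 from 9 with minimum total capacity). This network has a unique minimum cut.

Min-cut arcs: {(0,7), (8,2), (8,7)} (total capacity 42)

augment #1: 9→8→7 push 7
augment #2: 9→3→0→7 push 14
augment #3: 9→3→0→8→7 push 2
augment #4: 9→4→0→8→7 push 12
augment #5: 9→4→5→8→7 push 2
augment #6: 9→4→5→8→2→7 push 5
max flow = 42; residual-reachable set from 9 gives S-side
cut edges (S→T): {(0,7), (8,2), (8,7)} total cap 42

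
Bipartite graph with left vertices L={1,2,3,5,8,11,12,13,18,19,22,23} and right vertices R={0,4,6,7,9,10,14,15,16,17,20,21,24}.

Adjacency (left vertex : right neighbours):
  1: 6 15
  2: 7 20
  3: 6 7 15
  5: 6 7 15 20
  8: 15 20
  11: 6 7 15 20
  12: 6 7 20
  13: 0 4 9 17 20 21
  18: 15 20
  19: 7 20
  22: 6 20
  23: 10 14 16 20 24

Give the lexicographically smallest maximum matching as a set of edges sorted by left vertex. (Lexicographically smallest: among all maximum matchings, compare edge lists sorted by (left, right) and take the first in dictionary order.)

|M| = 6 (so the lex-smallest maximum matching has 6 edges)
process left vertices in ascending order; for each, take the smallest-labelled available neighbour that still permits 6 edges overall, or leave it unmatched if none does
lex-smallest matching: {1-6, 2-7, 3-15, 5-20, 13-0, 23-10}

Lex-smallest maximum matching: {(1,6), (2,7), (3,15), (5,20), (13,0), (23,10)}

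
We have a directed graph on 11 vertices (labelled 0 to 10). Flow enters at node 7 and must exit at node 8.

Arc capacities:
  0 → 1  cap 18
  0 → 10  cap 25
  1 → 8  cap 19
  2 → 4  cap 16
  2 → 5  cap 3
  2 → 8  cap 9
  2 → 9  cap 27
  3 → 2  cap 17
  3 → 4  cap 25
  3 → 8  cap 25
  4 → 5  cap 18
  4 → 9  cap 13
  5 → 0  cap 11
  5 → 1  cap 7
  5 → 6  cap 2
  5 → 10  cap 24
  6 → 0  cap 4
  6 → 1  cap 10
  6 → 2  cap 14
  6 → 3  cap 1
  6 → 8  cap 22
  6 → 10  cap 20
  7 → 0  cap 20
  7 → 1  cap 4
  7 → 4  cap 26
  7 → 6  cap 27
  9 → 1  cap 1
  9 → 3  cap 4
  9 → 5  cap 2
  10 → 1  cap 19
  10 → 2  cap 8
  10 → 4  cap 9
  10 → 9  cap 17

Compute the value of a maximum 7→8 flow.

Maximum flow value: 55

augment #1: 7→1→8 bottleneck 4, total now 4
augment #2: 7→6→8 bottleneck 22, total now 26
augment #3: 7→0→1→8 bottleneck 15, total now 41
augment #4: 7→6→2→8 bottleneck 5, total now 46
augment #5: 7→0→10→2→8 bottleneck 4, total now 50
augment #6: 7→4→9→3→8 bottleneck 4, total now 54
augment #7: 7→4→5→6→3→8 bottleneck 1, total now 55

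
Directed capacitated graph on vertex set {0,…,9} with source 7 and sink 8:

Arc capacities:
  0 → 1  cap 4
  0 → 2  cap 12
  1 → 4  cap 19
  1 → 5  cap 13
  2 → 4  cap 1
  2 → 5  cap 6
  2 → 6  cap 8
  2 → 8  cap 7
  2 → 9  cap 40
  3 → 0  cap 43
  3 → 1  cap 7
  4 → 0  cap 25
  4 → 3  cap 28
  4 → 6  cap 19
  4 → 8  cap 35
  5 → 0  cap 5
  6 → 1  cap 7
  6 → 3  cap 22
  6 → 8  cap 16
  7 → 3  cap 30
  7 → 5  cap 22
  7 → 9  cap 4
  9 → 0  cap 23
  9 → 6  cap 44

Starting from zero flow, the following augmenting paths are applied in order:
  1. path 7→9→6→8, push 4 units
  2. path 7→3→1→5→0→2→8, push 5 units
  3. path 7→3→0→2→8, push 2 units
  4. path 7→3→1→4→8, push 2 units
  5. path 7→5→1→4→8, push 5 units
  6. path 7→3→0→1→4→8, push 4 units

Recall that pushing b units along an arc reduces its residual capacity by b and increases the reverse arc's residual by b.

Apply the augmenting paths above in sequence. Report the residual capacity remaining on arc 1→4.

Residual capacity of (1,4): 8

after path 1 (7→9→6→8, push 4): res(1,4)=19
after path 2 (7→3→1→5→0→2→8, push 5): res(1,4)=19
after path 3 (7→3→0→2→8, push 2): res(1,4)=19
after path 4 (7→3→1→4→8, push 2): res(1,4)=17
after path 5 (7→5→1→4→8, push 5): res(1,4)=12
after path 6 (7→3→0→1→4→8, push 4): res(1,4)=8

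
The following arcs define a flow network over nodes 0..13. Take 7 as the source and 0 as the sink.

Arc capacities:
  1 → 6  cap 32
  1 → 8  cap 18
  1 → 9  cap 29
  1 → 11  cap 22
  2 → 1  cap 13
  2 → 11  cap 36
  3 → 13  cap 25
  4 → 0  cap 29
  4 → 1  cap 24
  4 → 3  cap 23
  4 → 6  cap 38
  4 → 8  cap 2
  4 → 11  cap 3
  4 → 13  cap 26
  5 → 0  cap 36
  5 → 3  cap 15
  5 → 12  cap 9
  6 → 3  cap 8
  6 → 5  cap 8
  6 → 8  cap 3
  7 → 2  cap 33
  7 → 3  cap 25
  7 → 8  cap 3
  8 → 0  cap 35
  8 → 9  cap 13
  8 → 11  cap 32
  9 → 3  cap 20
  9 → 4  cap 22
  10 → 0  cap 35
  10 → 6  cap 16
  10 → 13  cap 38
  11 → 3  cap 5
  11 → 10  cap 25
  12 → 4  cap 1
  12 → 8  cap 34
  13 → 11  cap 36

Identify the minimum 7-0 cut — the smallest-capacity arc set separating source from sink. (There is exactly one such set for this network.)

augment #1: 7→8→0 push 3
augment #2: 7→2→1→8→0 push 13
augment #3: 7→2→11→10→0 push 20
augment #4: 7→3→13→11→10→0 push 5
max flow = 41; residual-reachable set from 7 gives S-side
cut edges (S→T): {(2,1), (7,8), (11,10)} total cap 41

Min-cut arcs: {(2,1), (7,8), (11,10)} (total capacity 41)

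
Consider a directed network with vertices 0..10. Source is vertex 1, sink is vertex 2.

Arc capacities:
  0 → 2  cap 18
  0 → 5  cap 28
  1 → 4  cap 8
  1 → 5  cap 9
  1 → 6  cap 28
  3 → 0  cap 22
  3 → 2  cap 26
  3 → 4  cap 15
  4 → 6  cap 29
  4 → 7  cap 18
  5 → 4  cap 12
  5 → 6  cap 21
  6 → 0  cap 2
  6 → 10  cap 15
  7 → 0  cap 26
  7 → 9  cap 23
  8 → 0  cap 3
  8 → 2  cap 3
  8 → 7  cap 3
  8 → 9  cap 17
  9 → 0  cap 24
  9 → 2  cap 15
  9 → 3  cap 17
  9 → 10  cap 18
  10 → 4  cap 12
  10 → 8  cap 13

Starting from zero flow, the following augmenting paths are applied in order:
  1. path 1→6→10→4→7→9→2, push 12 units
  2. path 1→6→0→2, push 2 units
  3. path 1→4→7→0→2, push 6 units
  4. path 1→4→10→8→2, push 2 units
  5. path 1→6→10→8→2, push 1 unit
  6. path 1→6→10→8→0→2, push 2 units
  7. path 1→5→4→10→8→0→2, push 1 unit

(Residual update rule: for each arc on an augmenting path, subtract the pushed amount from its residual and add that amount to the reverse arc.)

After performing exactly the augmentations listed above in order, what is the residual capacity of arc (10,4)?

Residual capacity of (10,4): 3

after path 1 (1→6→10→4→7→9→2, push 12): res(10,4)=0
after path 2 (1→6→0→2, push 2): res(10,4)=0
after path 3 (1→4→7→0→2, push 6): res(10,4)=0
after path 4 (1→4→10→8→2, push 2): res(10,4)=2
after path 5 (1→6→10→8→2, push 1): res(10,4)=2
after path 6 (1→6→10→8→0→2, push 2): res(10,4)=2
after path 7 (1→5→4→10→8→0→2, push 1): res(10,4)=3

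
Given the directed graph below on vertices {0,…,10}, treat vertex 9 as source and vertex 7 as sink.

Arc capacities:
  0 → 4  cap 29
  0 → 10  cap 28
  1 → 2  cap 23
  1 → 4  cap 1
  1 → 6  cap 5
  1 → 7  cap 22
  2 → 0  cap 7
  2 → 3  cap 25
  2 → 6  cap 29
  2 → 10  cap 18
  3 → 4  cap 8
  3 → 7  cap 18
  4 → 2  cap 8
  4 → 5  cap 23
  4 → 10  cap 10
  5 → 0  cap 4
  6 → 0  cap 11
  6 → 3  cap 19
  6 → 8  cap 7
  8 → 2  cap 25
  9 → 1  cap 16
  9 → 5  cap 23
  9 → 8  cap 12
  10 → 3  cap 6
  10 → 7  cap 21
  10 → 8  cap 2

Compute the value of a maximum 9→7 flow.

augment #1: 9→1→7 bottleneck 16, total now 16
augment #2: 9→5→0→10→7 bottleneck 4, total now 20
augment #3: 9→8→2→3→7 bottleneck 12, total now 32

Maximum flow value: 32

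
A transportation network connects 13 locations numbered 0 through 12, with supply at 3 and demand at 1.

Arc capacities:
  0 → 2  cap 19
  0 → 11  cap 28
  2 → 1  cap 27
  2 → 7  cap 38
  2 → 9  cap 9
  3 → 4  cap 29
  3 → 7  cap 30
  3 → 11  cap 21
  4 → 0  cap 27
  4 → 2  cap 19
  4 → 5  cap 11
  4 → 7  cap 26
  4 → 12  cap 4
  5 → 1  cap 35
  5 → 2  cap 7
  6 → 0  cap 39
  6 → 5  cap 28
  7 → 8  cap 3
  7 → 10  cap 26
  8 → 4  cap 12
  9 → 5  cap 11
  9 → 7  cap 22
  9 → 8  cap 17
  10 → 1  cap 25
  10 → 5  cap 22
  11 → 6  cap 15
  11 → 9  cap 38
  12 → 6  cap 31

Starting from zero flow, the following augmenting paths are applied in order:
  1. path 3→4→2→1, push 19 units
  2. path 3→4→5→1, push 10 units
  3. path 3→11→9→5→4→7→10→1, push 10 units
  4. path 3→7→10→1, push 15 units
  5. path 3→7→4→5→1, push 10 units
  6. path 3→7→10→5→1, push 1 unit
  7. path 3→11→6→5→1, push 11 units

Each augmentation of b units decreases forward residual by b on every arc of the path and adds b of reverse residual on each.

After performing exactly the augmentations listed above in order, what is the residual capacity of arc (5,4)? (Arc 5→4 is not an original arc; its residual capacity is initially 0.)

after path 1 (3→4→2→1, push 19): res(5,4)=0
after path 2 (3→4→5→1, push 10): res(5,4)=10
after path 3 (3→11→9→5→4→7→10→1, push 10): res(5,4)=0
after path 4 (3→7→10→1, push 15): res(5,4)=0
after path 5 (3→7→4→5→1, push 10): res(5,4)=10
after path 6 (3→7→10→5→1, push 1): res(5,4)=10
after path 7 (3→11→6→5→1, push 11): res(5,4)=10

Residual capacity of (5,4): 10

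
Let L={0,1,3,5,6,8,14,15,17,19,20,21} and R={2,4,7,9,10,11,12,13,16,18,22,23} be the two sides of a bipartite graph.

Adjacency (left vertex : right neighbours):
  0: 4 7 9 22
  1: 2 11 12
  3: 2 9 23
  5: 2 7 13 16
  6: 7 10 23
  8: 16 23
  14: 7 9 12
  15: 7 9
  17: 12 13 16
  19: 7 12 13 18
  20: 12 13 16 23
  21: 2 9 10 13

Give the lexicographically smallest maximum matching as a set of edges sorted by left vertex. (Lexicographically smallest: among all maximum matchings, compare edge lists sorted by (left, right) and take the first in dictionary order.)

Lex-smallest maximum matching: {(0,4), (1,11), (3,2), (5,7), (6,10), (8,16), (14,9), (17,12), (19,18), (20,23), (21,13)}

|M| = 11 (so the lex-smallest maximum matching has 11 edges)
process left vertices in ascending order; for each, take the smallest-labelled available neighbour that still permits 11 edges overall, or leave it unmatched if none does
lex-smallest matching: {0-4, 1-11, 3-2, 5-7, 6-10, 8-16, 14-9, 17-12, 19-18, 20-23, 21-13}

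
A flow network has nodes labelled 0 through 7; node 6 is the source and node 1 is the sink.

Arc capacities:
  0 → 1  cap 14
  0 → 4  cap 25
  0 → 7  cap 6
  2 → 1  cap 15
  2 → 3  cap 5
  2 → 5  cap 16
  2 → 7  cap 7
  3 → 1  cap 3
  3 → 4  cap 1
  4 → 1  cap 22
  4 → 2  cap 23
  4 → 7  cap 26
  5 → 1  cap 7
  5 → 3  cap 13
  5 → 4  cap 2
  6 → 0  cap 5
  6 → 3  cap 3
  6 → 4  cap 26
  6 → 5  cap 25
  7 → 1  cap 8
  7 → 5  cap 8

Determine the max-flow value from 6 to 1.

Maximum flow value: 44

augment #1: 6→0→1 bottleneck 5, total now 5
augment #2: 6→3→1 bottleneck 3, total now 8
augment #3: 6→4→1 bottleneck 22, total now 30
augment #4: 6→5→1 bottleneck 7, total now 37
augment #5: 6→4→2→1 bottleneck 4, total now 41
augment #6: 6→5→4→2→1 bottleneck 2, total now 43
augment #7: 6→5→3→4→2→1 bottleneck 1, total now 44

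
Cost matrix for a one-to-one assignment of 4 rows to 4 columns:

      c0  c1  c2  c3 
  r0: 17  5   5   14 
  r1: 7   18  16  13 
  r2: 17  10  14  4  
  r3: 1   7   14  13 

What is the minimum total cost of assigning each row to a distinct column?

Minimum assignment cost: 23

optimal assignment: row0→col2 (cost 5), row1→col0 (cost 7), row2→col3 (cost 4), row3→col1 (cost 7)
total = 5 + 7 + 4 + 7 = 23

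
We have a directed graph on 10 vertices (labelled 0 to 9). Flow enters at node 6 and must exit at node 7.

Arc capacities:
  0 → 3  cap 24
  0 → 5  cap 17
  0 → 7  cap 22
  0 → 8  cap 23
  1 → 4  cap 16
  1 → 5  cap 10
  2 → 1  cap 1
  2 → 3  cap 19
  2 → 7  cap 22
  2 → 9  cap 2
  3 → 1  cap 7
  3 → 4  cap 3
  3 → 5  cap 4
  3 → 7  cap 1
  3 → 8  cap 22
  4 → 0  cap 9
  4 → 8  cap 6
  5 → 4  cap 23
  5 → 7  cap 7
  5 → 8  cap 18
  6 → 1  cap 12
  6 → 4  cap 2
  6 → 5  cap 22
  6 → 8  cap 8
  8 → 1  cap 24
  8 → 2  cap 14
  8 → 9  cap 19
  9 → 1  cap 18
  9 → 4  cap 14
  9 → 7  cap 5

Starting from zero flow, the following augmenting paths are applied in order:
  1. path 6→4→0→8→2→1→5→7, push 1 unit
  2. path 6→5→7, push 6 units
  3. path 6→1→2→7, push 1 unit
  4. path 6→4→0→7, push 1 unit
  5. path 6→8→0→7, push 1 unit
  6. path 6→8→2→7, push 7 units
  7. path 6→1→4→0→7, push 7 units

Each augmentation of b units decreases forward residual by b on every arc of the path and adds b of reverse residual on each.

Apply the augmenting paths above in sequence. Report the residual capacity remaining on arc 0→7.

after path 1 (6→4→0→8→2→1→5→7, push 1): res(0,7)=22
after path 2 (6→5→7, push 6): res(0,7)=22
after path 3 (6→1→2→7, push 1): res(0,7)=22
after path 4 (6→4→0→7, push 1): res(0,7)=21
after path 5 (6→8→0→7, push 1): res(0,7)=20
after path 6 (6→8→2→7, push 7): res(0,7)=20
after path 7 (6→1→4→0→7, push 7): res(0,7)=13

Residual capacity of (0,7): 13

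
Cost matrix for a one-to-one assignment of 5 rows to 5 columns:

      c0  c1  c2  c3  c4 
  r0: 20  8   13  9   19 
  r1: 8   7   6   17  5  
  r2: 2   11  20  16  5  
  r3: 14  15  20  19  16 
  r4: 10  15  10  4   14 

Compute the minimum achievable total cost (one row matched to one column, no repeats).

optimal assignment: row0→col1 (cost 8), row1→col2 (cost 6), row2→col0 (cost 2), row3→col4 (cost 16), row4→col3 (cost 4)
total = 8 + 6 + 2 + 16 + 4 = 36

Minimum assignment cost: 36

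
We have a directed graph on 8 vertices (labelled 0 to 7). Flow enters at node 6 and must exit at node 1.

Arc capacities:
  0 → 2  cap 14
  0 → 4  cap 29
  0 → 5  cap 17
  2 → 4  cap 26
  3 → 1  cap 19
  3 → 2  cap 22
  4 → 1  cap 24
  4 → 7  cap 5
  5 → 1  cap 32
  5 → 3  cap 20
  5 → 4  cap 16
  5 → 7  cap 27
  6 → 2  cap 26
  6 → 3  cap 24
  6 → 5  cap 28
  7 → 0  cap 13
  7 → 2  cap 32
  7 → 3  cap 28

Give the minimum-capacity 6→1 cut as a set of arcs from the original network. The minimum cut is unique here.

augment #1: 6→3→1 push 19
augment #2: 6→5→1 push 28
augment #3: 6→2→4→1 push 24
augment #4: 6→2→4→7→0→5→1 push 2
max flow = 73; residual-reachable set from 6 gives S-side
cut edges (S→T): {(2,4), (3,1), (6,5)} total cap 73

Min-cut arcs: {(2,4), (3,1), (6,5)} (total capacity 73)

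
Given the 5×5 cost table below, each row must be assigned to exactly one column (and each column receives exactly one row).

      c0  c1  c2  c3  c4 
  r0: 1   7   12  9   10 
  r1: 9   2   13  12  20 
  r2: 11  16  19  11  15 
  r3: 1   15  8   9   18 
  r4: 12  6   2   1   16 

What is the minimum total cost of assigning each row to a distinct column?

Minimum assignment cost: 26

optimal assignment: row0→col4 (cost 10), row1→col1 (cost 2), row2→col3 (cost 11), row3→col0 (cost 1), row4→col2 (cost 2)
total = 10 + 2 + 11 + 1 + 2 = 26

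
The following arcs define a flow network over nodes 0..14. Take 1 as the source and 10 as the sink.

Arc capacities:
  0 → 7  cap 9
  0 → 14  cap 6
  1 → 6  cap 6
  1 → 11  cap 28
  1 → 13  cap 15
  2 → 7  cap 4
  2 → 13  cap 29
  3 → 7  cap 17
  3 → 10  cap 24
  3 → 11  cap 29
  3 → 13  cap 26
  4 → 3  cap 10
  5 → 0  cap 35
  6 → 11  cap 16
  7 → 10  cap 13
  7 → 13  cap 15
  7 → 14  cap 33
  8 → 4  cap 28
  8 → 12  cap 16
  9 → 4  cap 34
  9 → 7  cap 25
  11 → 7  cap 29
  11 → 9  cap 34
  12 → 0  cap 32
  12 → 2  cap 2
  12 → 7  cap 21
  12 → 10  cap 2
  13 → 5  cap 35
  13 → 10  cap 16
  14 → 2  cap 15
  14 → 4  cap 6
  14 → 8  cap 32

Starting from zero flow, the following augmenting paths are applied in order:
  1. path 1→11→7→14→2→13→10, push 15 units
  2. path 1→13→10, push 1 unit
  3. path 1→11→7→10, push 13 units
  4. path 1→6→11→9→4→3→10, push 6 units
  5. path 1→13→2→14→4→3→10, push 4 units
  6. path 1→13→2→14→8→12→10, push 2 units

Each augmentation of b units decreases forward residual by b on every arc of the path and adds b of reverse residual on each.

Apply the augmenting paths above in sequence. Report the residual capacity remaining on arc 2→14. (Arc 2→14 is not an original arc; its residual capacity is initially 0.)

after path 1 (1→11→7→14→2→13→10, push 15): res(2,14)=15
after path 2 (1→13→10, push 1): res(2,14)=15
after path 3 (1→11→7→10, push 13): res(2,14)=15
after path 4 (1→6→11→9→4→3→10, push 6): res(2,14)=15
after path 5 (1→13→2→14→4→3→10, push 4): res(2,14)=11
after path 6 (1→13→2→14→8→12→10, push 2): res(2,14)=9

Residual capacity of (2,14): 9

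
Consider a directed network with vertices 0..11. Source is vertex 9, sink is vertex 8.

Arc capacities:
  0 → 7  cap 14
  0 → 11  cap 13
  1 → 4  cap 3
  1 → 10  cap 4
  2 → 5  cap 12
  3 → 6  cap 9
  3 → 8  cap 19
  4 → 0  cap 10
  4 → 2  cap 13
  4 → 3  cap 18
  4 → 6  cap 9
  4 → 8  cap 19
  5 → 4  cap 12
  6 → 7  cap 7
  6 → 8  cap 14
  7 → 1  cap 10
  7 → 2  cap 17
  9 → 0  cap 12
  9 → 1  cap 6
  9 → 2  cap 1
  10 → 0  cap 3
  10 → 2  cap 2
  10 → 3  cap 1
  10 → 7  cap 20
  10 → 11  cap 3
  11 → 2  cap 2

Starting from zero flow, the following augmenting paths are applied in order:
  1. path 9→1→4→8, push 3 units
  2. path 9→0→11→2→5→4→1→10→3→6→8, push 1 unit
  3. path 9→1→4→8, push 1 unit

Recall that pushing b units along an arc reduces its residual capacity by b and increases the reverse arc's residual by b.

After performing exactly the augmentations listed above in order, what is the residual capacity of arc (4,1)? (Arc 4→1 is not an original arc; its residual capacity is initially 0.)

Residual capacity of (4,1): 3

after path 1 (9→1→4→8, push 3): res(4,1)=3
after path 2 (9→0→11→2→5→4→1→10→3→6→8, push 1): res(4,1)=2
after path 3 (9→1→4→8, push 1): res(4,1)=3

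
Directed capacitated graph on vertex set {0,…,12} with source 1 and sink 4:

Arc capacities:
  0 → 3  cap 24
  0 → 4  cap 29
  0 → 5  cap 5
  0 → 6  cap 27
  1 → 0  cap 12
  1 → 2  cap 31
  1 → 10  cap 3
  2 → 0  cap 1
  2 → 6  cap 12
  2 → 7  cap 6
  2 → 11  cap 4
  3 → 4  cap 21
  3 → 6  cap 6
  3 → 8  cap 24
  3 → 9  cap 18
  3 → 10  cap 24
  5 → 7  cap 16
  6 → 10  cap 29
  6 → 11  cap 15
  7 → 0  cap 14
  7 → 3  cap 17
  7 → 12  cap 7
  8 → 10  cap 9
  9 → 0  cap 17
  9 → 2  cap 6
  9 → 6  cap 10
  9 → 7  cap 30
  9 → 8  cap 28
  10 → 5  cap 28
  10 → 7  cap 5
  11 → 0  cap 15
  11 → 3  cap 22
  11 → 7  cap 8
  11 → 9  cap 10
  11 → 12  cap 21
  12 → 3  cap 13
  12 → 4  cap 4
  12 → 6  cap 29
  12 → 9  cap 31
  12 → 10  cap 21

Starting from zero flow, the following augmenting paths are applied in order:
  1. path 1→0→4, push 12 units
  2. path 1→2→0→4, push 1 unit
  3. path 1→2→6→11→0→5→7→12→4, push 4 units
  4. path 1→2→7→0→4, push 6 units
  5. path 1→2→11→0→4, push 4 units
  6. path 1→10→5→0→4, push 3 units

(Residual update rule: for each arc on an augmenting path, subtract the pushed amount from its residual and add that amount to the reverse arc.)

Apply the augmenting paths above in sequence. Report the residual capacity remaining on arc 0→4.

after path 1 (1→0→4, push 12): res(0,4)=17
after path 2 (1→2→0→4, push 1): res(0,4)=16
after path 3 (1→2→6→11→0→5→7→12→4, push 4): res(0,4)=16
after path 4 (1→2→7→0→4, push 6): res(0,4)=10
after path 5 (1→2→11→0→4, push 4): res(0,4)=6
after path 6 (1→10→5→0→4, push 3): res(0,4)=3

Residual capacity of (0,4): 3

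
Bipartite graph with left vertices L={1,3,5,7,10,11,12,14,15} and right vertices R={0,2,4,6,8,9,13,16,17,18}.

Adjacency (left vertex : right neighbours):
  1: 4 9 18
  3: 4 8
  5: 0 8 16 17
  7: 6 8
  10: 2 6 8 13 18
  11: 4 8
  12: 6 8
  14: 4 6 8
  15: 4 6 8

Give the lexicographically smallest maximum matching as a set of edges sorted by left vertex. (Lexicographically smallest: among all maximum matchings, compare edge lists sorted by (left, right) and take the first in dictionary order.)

Lex-smallest maximum matching: {(1,9), (3,4), (5,0), (7,6), (10,2), (11,8)}

|M| = 6 (so the lex-smallest maximum matching has 6 edges)
process left vertices in ascending order; for each, take the smallest-labelled available neighbour that still permits 6 edges overall, or leave it unmatched if none does
lex-smallest matching: {1-9, 3-4, 5-0, 7-6, 10-2, 11-8}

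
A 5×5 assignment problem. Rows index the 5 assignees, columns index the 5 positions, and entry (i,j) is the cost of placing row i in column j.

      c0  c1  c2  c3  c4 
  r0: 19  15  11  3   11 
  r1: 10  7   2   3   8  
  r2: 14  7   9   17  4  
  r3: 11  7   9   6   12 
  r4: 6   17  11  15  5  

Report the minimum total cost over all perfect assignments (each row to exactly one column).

Minimum assignment cost: 22

optimal assignment: row0→col3 (cost 3), row1→col2 (cost 2), row2→col4 (cost 4), row3→col1 (cost 7), row4→col0 (cost 6)
total = 3 + 2 + 4 + 7 + 6 = 22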